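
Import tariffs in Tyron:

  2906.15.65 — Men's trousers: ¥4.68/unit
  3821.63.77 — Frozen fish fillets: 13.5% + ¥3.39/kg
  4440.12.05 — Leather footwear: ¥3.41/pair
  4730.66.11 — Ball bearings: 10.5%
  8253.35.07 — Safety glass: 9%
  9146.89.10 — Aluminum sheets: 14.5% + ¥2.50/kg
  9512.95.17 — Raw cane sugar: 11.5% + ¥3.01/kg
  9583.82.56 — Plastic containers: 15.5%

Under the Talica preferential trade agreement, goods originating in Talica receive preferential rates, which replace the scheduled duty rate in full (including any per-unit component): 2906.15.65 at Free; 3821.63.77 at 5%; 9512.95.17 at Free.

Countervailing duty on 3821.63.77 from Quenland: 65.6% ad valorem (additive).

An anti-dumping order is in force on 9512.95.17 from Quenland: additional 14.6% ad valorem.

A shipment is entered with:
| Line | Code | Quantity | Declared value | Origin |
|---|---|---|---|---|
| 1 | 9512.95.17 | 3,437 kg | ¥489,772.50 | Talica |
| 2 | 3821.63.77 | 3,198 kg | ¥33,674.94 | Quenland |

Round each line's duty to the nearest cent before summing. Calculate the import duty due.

Line 1 (9512.95.17, Talica, 3,437 kg, ¥489,772.50):
Base rate for 9512.95.17 is 11.5% + ¥3.01/kg.
Origin Talica qualifies under the Tyron–Talica agreement and 9512.95.17 is covered: preferential rate Free applies instead.
The additional-duty order on 9512.95.17 targets Quenland, not Talica; it does not apply.
Duty = ¥489,772.50 × 0% = ¥0.00.
Line 2 (3821.63.77, Quenland, 3,198 kg, ¥33,674.94):
Base rate for 3821.63.77 is 13.5% + ¥3.39/kg.
3821.63.77 has an FTA preferential rate, but origin Quenland is not Talica; base rate stands.
Additional duty on 3821.63.77 from Quenland: +65.6%. Applied ad valorem rate: 13.5% + 65.6% = 79.1%.
Duty = ¥33,674.94 × 79.1% + 3,198 × ¥3.39 = ¥37,478.10.
Total = ¥0.00 + ¥37,478.10 = ¥37,478.10.

¥37,478.10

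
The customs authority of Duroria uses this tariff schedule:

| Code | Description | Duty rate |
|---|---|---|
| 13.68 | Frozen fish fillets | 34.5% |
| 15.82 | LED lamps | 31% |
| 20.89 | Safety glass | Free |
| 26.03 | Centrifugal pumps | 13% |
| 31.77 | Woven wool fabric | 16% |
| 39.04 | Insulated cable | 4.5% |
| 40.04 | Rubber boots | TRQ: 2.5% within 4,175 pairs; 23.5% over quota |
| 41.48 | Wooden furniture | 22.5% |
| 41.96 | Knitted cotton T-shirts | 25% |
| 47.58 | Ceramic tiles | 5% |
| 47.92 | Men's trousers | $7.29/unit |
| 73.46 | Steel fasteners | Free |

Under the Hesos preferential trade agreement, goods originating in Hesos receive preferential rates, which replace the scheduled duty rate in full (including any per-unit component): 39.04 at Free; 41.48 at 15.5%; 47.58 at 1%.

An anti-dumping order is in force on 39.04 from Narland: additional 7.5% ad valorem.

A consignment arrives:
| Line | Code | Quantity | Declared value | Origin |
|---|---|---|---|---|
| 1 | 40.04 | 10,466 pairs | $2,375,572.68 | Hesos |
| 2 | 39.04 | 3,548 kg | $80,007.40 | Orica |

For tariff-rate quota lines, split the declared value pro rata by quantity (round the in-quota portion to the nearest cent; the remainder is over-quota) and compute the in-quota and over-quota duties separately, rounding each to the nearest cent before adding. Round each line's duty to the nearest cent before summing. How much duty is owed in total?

Line 1 (40.04, Hesos, 10,466 pairs, $2,375,572.68):
Code 40.04 is under a tariff-rate quota (threshold 4,175 pairs). In-quota: 4,175 pairs at 2.5%; over-quota: 6,291 pairs at 23.5%.
Pro-rata value split: in-quota = $2,375,572.68 × 4,175/10,466 = $947,641.50; over-quota = $2,375,572.68 − $947,641.50 = $1,427,931.18.
In-quota duty = $947,641.50 × 2.5% = $23,691.04. Over-quota duty = $1,427,931.18 × 23.5% = $335,563.83.
Line duty = $23,691.04 + $335,563.83 = $359,254.87.
Line 2 (39.04, Orica, 3,548 kg, $80,007.40):
Base rate for 39.04 is 4.5%.
39.04 has an FTA preferential rate, but origin Orica is not Hesos; base rate stands.
The additional-duty order on 39.04 targets Narland, not Orica; it does not apply.
Duty = $80,007.40 × 4.5% = $3,600.33.
Total = $359,254.87 + $3,600.33 = $362,855.20.

$362,855.20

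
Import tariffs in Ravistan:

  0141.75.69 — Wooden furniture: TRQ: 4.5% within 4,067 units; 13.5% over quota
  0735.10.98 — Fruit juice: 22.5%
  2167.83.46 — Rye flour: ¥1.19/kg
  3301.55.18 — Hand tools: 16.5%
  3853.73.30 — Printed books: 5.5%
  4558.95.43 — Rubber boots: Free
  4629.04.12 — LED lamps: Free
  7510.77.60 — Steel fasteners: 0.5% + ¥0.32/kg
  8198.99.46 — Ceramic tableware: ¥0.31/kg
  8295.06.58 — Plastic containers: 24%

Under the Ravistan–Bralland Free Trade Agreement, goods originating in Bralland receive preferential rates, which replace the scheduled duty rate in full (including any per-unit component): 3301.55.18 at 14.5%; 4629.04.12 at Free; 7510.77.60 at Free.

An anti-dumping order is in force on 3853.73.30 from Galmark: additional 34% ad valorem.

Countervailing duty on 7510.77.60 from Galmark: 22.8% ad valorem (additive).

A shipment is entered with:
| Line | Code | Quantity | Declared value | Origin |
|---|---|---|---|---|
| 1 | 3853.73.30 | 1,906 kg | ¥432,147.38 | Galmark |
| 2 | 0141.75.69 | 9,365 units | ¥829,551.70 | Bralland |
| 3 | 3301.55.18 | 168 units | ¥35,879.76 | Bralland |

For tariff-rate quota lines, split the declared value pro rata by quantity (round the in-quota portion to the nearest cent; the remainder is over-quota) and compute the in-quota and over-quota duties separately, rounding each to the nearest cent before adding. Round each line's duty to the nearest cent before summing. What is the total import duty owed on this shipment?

¥255,467.33

Line 1 (3853.73.30, Galmark, 1,906 kg, ¥432,147.38):
Base rate for 3853.73.30 is 5.5%.
Additional duty on 3853.73.30 from Galmark: +34%. Applied ad valorem rate: 5.5% + 34% = 39.5%.
Duty = ¥432,147.38 × 39.5% = ¥170,698.22.
Line 2 (0141.75.69, Bralland, 9,365 units, ¥829,551.70):
Code 0141.75.69 is under a tariff-rate quota (threshold 4,067 units). In-quota: 4,067 units at 4.5%; over-quota: 5,298 units at 13.5%.
Pro-rata value split: in-quota = ¥829,551.70 × 4,067/9,365 = ¥360,254.86; over-quota = ¥829,551.70 − ¥360,254.86 = ¥469,296.84.
In-quota duty = ¥360,254.86 × 4.5% = ¥16,211.47. Over-quota duty = ¥469,296.84 × 13.5% = ¥63,355.07.
Line duty = ¥16,211.47 + ¥63,355.07 = ¥79,566.54.
Line 3 (3301.55.18, Bralland, 168 units, ¥35,879.76):
Base rate for 3301.55.18 is 16.5%.
Origin Bralland qualifies under the Ravistan–Bralland agreement and 3301.55.18 is covered: preferential rate 14.5% applies instead.
Duty = ¥35,879.76 × 14.5% = ¥5,202.57.
Total = ¥170,698.22 + ¥79,566.54 + ¥5,202.57 = ¥255,467.33.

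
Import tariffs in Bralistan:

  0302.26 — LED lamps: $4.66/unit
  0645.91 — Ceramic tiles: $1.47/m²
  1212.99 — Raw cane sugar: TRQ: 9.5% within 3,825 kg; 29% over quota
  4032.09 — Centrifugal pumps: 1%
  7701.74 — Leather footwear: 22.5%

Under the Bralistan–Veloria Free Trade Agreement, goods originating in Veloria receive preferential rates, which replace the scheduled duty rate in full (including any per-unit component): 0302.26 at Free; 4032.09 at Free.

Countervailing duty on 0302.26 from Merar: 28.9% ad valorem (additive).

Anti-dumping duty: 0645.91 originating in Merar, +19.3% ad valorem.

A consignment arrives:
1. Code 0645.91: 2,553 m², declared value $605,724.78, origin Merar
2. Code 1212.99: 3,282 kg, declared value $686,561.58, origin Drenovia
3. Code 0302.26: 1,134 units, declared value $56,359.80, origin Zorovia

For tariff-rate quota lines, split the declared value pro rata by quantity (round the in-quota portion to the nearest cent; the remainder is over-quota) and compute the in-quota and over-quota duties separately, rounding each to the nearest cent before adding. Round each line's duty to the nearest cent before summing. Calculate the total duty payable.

Line 1 (0645.91, Merar, 2,553 m², $605,724.78):
Base rate for 0645.91 is $1.47/m².
Additional duty on 0645.91 from Merar: +19.3% ad valorem. Applied ad valorem rate = 19.3%.
Duty = $605,724.78 × 19.3% + 2,553 × $1.47 = $120,657.79.
Line 2 (1212.99, Drenovia, 3,282 kg, $686,561.58):
Code 1212.99 is under a tariff-rate quota (threshold 3,825 kg). Quantity 3,282 kg is within the quota, so the in-quota rate 9.5% applies to the full value.
Duty = $686,561.58 × 9.5% = $65,223.35.
Line 3 (0302.26, Zorovia, 1,134 units, $56,359.80):
Base rate for 0302.26 is $4.66/unit.
0302.26 has an FTA preferential rate, but origin Zorovia is not Veloria; base rate stands.
The additional-duty order on 0302.26 targets Merar, not Zorovia; it does not apply.
Duty = 1,134 × $4.66 = $5,284.44.
Total = $120,657.79 + $65,223.35 + $5,284.44 = $191,165.58.

$191,165.58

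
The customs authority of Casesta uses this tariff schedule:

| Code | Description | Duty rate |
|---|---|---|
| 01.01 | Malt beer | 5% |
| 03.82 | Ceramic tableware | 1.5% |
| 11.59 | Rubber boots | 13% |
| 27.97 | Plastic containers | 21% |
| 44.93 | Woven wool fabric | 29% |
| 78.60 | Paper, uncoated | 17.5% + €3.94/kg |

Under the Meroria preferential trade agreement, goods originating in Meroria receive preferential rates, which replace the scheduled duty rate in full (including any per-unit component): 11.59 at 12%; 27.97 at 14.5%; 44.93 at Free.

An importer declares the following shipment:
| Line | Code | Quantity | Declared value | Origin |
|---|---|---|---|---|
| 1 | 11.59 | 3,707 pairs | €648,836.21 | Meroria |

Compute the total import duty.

€77,860.35

Line 1 (11.59, Meroria, 3,707 pairs, €648,836.21):
Base rate for 11.59 is 13%.
Origin Meroria qualifies under the Casesta–Meroria agreement and 11.59 is covered: preferential rate 12% applies instead.
Duty = €648,836.21 × 12% = €77,860.35.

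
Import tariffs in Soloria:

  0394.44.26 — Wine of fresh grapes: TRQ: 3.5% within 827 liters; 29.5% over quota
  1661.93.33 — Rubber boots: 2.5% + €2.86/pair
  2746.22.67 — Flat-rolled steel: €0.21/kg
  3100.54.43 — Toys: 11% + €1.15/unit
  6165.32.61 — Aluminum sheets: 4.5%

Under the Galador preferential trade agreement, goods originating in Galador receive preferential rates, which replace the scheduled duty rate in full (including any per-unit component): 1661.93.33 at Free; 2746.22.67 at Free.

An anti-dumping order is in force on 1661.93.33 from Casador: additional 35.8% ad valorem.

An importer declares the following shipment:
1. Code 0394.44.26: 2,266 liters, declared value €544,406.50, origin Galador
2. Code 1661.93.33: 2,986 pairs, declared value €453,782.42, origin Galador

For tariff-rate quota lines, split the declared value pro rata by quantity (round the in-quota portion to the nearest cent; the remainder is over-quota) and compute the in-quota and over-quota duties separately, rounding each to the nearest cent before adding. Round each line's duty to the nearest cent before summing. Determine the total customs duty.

Line 1 (0394.44.26, Galador, 2,266 liters, €544,406.50):
Code 0394.44.26 is under a tariff-rate quota (threshold 827 liters). In-quota: 827 liters at 3.5%; over-quota: 1,439 liters at 29.5%.
Pro-rata value split: in-quota = €544,406.50 × 827/2,266 = €198,686.75; over-quota = €544,406.50 − €198,686.75 = €345,719.75.
In-quota duty = €198,686.75 × 3.5% = €6,954.04. Over-quota duty = €345,719.75 × 29.5% = €101,987.33.
Line duty = €6,954.04 + €101,987.33 = €108,941.37.
Line 2 (1661.93.33, Galador, 2,986 pairs, €453,782.42):
Base rate for 1661.93.33 is 2.5% + €2.86/pair.
Origin Galador qualifies under the Soloria–Galador agreement and 1661.93.33 is covered: preferential rate Free applies instead.
The additional-duty order on 1661.93.33 targets Casador, not Galador; it does not apply.
Duty = €453,782.42 × 0% = €0.00.
Total = €108,941.37 + €0.00 = €108,941.37.

€108,941.37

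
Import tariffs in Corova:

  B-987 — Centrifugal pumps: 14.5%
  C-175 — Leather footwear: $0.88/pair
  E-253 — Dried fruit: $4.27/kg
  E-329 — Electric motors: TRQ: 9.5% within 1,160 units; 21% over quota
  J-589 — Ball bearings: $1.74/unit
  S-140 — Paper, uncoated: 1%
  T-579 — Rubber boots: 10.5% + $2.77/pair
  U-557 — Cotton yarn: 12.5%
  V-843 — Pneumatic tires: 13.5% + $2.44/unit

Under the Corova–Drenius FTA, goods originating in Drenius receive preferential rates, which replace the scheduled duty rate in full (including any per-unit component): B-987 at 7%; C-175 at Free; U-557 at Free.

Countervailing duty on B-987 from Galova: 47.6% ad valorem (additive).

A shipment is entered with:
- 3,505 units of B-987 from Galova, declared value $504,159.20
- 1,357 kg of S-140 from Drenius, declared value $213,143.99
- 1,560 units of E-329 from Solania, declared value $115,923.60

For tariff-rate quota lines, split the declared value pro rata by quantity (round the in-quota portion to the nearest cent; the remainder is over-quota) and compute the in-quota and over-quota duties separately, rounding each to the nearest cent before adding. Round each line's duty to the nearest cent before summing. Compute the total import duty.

$329,645.30

Line 1 (B-987, Galova, 3,505 units, $504,159.20):
Base rate for B-987 is 14.5%.
B-987 has an FTA preferential rate, but origin Galova is not Drenius; base rate stands.
Additional duty on B-987 from Galova: +47.6%. Applied ad valorem rate: 14.5% + 47.6% = 62.1%.
Duty = $504,159.20 × 62.1% = $313,082.86.
Line 2 (S-140, Drenius, 1,357 kg, $213,143.99):
Base rate for S-140 is 1%.
Origin Drenius is the FTA partner but S-140 is not on the preference list; base rate stands.
Duty = $213,143.99 × 1% = $2,131.44.
Line 3 (E-329, Solania, 1,560 units, $115,923.60):
Code E-329 is under a tariff-rate quota (threshold 1,160 units). In-quota: 1,160 units at 9.5%; over-quota: 400 units at 21%.
Pro-rata value split: in-quota = $115,923.60 × 1,160/1,560 = $86,199.60; over-quota = $115,923.60 − $86,199.60 = $29,724.00.
In-quota duty = $86,199.60 × 9.5% = $8,188.96. Over-quota duty = $29,724.00 × 21% = $6,242.04.
Line duty = $8,188.96 + $6,242.04 = $14,431.00.
Total = $313,082.86 + $2,131.44 + $14,431.00 = $329,645.30.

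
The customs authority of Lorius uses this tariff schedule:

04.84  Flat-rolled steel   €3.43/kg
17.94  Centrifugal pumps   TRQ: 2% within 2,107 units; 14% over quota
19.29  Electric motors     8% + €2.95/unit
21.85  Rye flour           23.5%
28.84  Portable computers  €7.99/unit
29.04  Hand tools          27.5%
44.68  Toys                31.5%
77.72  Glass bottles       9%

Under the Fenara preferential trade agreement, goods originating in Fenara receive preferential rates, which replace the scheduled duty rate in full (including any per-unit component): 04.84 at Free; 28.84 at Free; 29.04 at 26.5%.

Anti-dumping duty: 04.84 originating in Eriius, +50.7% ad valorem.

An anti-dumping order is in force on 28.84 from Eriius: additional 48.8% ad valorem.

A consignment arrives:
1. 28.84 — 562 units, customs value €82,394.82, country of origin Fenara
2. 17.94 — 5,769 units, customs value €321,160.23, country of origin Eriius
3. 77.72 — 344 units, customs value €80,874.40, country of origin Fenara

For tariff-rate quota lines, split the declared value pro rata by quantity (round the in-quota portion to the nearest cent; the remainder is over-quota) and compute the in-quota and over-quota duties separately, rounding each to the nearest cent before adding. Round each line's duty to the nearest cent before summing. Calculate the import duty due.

€38,165.53

Line 1 (28.84, Fenara, 562 units, €82,394.82):
Base rate for 28.84 is €7.99/unit.
Origin Fenara qualifies under the Lorius–Fenara agreement and 28.84 is covered: preferential rate Free applies instead.
The additional-duty order on 28.84 targets Eriius, not Fenara; it does not apply.
Duty = €82,394.82 × 0% = €0.00.
Line 2 (17.94, Eriius, 5,769 units, €321,160.23):
Code 17.94 is under a tariff-rate quota (threshold 2,107 units). In-quota: 2,107 units at 2%; over-quota: 3,662 units at 14%.
Pro-rata value split: in-quota = €321,160.23 × 2,107/5,769 = €117,296.69; over-quota = €321,160.23 − €117,296.69 = €203,863.54.
In-quota duty = €117,296.69 × 2% = €2,345.93. Over-quota duty = €203,863.54 × 14% = €28,540.90.
Line duty = €2,345.93 + €28,540.90 = €30,886.83.
Line 3 (77.72, Fenara, 344 units, €80,874.40):
Base rate for 77.72 is 9%.
Origin Fenara is the FTA partner but 77.72 is not on the preference list; base rate stands.
Duty = €80,874.40 × 9% = €7,278.70.
Total = €0.00 + €30,886.83 + €7,278.70 = €38,165.53.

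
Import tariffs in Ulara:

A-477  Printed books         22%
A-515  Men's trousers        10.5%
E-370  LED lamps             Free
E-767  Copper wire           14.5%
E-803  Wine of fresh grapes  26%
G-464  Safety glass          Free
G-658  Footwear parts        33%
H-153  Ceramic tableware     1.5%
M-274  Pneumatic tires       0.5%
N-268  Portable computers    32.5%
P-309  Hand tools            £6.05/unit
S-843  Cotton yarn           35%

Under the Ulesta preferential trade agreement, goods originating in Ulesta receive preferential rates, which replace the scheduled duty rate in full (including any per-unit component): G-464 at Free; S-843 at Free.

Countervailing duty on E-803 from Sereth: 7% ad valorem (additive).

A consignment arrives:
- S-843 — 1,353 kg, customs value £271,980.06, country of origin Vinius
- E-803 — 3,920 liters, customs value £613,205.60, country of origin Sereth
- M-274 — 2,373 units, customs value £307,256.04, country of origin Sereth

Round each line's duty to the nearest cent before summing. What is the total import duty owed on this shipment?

Line 1 (S-843, Vinius, 1,353 kg, £271,980.06):
Base rate for S-843 is 35%.
S-843 has an FTA preferential rate, but origin Vinius is not Ulesta; base rate stands.
Duty = £271,980.06 × 35% = £95,193.02.
Line 2 (E-803, Sereth, 3,920 liters, £613,205.60):
Base rate for E-803 is 26%.
Additional duty on E-803 from Sereth: +7%. Applied ad valorem rate: 26% + 7% = 33%.
Duty = £613,205.60 × 33% = £202,357.85.
Line 3 (M-274, Sereth, 2,373 units, £307,256.04):
Base rate for M-274 is 0.5%.
Duty = £307,256.04 × 0.5% = £1,536.28.
Total = £95,193.02 + £202,357.85 + £1,536.28 = £299,087.15.

£299,087.15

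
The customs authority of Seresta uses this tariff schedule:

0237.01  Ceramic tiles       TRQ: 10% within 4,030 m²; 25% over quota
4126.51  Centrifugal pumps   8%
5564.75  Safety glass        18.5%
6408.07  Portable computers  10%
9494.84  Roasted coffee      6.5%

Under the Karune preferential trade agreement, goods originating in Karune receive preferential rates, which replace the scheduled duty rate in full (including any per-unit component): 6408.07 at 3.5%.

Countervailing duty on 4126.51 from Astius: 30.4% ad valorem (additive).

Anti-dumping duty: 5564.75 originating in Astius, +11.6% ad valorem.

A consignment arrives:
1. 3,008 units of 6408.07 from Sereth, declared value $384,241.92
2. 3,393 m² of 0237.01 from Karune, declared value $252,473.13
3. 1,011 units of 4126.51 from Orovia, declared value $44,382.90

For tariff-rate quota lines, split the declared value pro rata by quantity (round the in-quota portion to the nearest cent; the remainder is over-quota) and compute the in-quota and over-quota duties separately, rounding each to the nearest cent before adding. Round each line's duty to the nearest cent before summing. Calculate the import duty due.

$67,222.13

Line 1 (6408.07, Sereth, 3,008 units, $384,241.92):
Base rate for 6408.07 is 10%.
6408.07 has an FTA preferential rate, but origin Sereth is not Karune; base rate stands.
Duty = $384,241.92 × 10% = $38,424.19.
Line 2 (0237.01, Karune, 3,393 m², $252,473.13):
Code 0237.01 is under a tariff-rate quota (threshold 4,030 m²). Quantity 3,393 m² is within the quota, so the in-quota rate 10% applies to the full value.
Duty = $252,473.13 × 10% = $25,247.31.
Line 3 (4126.51, Orovia, 1,011 units, $44,382.90):
Base rate for 4126.51 is 8%.
The additional-duty order on 4126.51 targets Astius, not Orovia; it does not apply.
Duty = $44,382.90 × 8% = $3,550.63.
Total = $38,424.19 + $25,247.31 + $3,550.63 = $67,222.13.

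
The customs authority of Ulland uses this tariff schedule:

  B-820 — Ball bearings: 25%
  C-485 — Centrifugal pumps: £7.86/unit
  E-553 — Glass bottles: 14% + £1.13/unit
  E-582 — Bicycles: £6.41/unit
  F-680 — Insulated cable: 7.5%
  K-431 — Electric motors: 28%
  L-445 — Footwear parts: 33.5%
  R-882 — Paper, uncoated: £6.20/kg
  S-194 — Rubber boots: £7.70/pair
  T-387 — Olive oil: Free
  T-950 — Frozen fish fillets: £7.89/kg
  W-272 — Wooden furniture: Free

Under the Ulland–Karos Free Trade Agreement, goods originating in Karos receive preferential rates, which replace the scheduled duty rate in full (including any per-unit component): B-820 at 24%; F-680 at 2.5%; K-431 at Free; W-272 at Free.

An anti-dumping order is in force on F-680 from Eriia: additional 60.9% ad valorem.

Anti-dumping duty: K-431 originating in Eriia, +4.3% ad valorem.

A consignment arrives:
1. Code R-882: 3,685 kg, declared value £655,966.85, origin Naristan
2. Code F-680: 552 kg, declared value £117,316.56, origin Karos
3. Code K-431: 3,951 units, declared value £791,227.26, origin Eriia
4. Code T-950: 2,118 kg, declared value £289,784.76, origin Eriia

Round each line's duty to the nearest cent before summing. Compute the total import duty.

£298,057.33

Line 1 (R-882, Naristan, 3,685 kg, £655,966.85):
Base rate for R-882 is £6.20/kg.
Duty = 3,685 × £6.20 = £22,847.00.
Line 2 (F-680, Karos, 552 kg, £117,316.56):
Base rate for F-680 is 7.5%.
Origin Karos qualifies under the Ulland–Karos agreement and F-680 is covered: preferential rate 2.5% applies instead.
The additional-duty order on F-680 targets Eriia, not Karos; it does not apply.
Duty = £117,316.56 × 2.5% = £2,932.91.
Line 3 (K-431, Eriia, 3,951 units, £791,227.26):
Base rate for K-431 is 28%.
K-431 has an FTA preferential rate, but origin Eriia is not Karos; base rate stands.
Additional duty on K-431 from Eriia: +4.3%. Applied ad valorem rate: 28% + 4.3% = 32.3%.
Duty = £791,227.26 × 32.3% = £255,566.40.
Line 4 (T-950, Eriia, 2,118 kg, £289,784.76):
Base rate for T-950 is £7.89/kg.
Duty = 2,118 × £7.89 = £16,711.02.
Total = £22,847.00 + £2,932.91 + £255,566.40 + £16,711.02 = £298,057.33.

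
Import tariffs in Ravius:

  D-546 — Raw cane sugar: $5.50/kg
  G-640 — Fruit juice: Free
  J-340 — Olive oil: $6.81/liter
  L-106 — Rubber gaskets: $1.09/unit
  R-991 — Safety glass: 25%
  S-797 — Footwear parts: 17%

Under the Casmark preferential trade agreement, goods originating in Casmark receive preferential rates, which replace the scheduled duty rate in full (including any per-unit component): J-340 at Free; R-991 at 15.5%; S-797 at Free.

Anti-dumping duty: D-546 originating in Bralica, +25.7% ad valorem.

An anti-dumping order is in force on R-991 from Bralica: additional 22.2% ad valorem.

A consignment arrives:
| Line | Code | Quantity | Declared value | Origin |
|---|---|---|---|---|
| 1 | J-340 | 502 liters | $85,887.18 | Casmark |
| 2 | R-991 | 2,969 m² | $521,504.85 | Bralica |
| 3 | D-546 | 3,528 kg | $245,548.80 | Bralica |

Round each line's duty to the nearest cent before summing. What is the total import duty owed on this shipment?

Line 1 (J-340, Casmark, 502 liters, $85,887.18):
Base rate for J-340 is $6.81/liter.
Origin Casmark qualifies under the Ravius–Casmark agreement and J-340 is covered: preferential rate Free applies instead.
Duty = $85,887.18 × 0% = $0.00.
Line 2 (R-991, Bralica, 2,969 m², $521,504.85):
Base rate for R-991 is 25%.
R-991 has an FTA preferential rate, but origin Bralica is not Casmark; base rate stands.
Additional duty on R-991 from Bralica: +22.2%. Applied ad valorem rate: 25% + 22.2% = 47.2%.
Duty = $521,504.85 × 47.2% = $246,150.29.
Line 3 (D-546, Bralica, 3,528 kg, $245,548.80):
Base rate for D-546 is $5.50/kg.
Additional duty on D-546 from Bralica: +25.7% ad valorem. Applied ad valorem rate = 25.7%.
Duty = $245,548.80 × 25.7% + 3,528 × $5.50 = $82,510.04.
Total = $0.00 + $246,150.29 + $82,510.04 = $328,660.33.

$328,660.33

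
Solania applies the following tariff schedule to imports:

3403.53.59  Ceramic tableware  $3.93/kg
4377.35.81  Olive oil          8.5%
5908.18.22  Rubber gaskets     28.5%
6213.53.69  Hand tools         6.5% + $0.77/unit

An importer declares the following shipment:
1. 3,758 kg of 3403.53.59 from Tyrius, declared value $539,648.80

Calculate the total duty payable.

Line 1 (3403.53.59, Tyrius, 3,758 kg, $539,648.80):
Base rate for 3403.53.59 is $3.93/kg.
Duty = 3,758 × $3.93 = $14,768.94.

$14,768.94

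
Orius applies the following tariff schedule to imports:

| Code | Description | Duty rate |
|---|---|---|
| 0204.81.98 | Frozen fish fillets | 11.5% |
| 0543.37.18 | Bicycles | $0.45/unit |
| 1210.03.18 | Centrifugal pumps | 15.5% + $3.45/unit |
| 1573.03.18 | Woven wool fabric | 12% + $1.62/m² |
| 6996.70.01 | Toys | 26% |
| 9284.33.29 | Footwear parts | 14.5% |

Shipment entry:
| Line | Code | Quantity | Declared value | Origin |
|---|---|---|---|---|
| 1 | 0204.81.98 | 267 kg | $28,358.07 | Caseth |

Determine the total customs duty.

Line 1 (0204.81.98, Caseth, 267 kg, $28,358.07):
Base rate for 0204.81.98 is 11.5%.
Duty = $28,358.07 × 11.5% = $3,261.18.

$3,261.18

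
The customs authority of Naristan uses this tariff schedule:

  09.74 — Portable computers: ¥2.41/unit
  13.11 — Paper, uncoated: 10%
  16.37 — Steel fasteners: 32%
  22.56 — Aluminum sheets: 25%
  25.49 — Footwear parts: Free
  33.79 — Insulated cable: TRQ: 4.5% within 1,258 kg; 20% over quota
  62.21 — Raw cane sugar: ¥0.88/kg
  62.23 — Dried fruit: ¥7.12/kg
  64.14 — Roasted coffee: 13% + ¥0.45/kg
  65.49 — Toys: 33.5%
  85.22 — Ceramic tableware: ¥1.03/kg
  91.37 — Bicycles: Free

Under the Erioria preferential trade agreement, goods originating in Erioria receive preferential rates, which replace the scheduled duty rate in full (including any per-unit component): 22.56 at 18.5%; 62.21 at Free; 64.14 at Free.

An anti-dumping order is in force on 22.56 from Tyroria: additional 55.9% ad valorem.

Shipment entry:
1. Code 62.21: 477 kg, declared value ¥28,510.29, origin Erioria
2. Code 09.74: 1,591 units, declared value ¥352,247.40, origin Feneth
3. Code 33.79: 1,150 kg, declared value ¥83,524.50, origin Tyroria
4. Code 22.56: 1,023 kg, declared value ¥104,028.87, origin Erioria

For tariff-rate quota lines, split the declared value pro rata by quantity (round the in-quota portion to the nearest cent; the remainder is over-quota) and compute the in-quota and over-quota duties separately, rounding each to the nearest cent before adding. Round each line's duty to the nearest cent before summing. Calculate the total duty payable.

¥26,838.25

Line 1 (62.21, Erioria, 477 kg, ¥28,510.29):
Base rate for 62.21 is ¥0.88/kg.
Origin Erioria qualifies under the Naristan–Erioria agreement and 62.21 is covered: preferential rate Free applies instead.
Duty = ¥28,510.29 × 0% = ¥0.00.
Line 2 (09.74, Feneth, 1,591 units, ¥352,247.40):
Base rate for 09.74 is ¥2.41/unit.
Duty = 1,591 × ¥2.41 = ¥3,834.31.
Line 3 (33.79, Tyroria, 1,150 kg, ¥83,524.50):
Code 33.79 is under a tariff-rate quota (threshold 1,258 kg). Quantity 1,150 kg is within the quota, so the in-quota rate 4.5% applies to the full value.
Duty = ¥83,524.50 × 4.5% = ¥3,758.60.
Line 4 (22.56, Erioria, 1,023 kg, ¥104,028.87):
Base rate for 22.56 is 25%.
Origin Erioria qualifies under the Naristan–Erioria agreement and 22.56 is covered: preferential rate 18.5% applies instead.
The additional-duty order on 22.56 targets Tyroria, not Erioria; it does not apply.
Duty = ¥104,028.87 × 18.5% = ¥19,245.34.
Total = ¥0.00 + ¥3,834.31 + ¥3,758.60 + ¥19,245.34 = ¥26,838.25.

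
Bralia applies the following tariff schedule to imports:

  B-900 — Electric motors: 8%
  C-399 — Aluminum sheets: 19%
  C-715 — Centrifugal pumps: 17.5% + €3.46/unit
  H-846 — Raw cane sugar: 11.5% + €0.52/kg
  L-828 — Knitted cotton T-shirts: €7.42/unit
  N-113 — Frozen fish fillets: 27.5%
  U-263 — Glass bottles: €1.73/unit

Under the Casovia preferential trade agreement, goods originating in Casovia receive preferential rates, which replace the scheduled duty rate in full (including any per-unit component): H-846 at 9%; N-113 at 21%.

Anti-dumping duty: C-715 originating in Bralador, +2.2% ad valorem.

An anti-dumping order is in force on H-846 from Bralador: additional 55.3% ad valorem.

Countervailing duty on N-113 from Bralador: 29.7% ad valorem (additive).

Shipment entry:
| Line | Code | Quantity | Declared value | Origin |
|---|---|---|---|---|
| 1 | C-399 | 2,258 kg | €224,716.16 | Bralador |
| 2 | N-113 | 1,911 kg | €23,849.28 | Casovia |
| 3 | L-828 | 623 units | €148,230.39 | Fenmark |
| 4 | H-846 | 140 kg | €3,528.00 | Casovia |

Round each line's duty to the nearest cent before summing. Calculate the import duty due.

Line 1 (C-399, Bralador, 2,258 kg, €224,716.16):
Base rate for C-399 is 19%.
Duty = €224,716.16 × 19% = €42,696.07.
Line 2 (N-113, Casovia, 1,911 kg, €23,849.28):
Base rate for N-113 is 27.5%.
Origin Casovia qualifies under the Bralia–Casovia agreement and N-113 is covered: preferential rate 21% applies instead.
The additional-duty order on N-113 targets Bralador, not Casovia; it does not apply.
Duty = €23,849.28 × 21% = €5,008.35.
Line 3 (L-828, Fenmark, 623 units, €148,230.39):
Base rate for L-828 is €7.42/unit.
Duty = 623 × €7.42 = €4,622.66.
Line 4 (H-846, Casovia, 140 kg, €3,528.00):
Base rate for H-846 is 11.5% + €0.52/kg.
Origin Casovia qualifies under the Bralia–Casovia agreement and H-846 is covered: preferential rate 9% applies instead.
The additional-duty order on H-846 targets Bralador, not Casovia; it does not apply.
Duty = €3,528.00 × 9% = €317.52.
Total = €42,696.07 + €5,008.35 + €4,622.66 + €317.52 = €52,644.60.

€52,644.60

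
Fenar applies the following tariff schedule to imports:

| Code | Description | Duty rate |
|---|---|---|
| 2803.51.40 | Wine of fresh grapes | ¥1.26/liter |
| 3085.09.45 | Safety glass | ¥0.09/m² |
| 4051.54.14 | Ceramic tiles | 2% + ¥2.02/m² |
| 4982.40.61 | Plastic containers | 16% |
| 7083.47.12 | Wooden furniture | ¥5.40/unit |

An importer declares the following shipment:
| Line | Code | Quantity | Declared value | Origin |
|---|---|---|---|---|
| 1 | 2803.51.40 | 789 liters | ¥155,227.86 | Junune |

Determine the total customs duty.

Line 1 (2803.51.40, Junune, 789 liters, ¥155,227.86):
Base rate for 2803.51.40 is ¥1.26/liter.
Duty = 789 × ¥1.26 = ¥994.14.

¥994.14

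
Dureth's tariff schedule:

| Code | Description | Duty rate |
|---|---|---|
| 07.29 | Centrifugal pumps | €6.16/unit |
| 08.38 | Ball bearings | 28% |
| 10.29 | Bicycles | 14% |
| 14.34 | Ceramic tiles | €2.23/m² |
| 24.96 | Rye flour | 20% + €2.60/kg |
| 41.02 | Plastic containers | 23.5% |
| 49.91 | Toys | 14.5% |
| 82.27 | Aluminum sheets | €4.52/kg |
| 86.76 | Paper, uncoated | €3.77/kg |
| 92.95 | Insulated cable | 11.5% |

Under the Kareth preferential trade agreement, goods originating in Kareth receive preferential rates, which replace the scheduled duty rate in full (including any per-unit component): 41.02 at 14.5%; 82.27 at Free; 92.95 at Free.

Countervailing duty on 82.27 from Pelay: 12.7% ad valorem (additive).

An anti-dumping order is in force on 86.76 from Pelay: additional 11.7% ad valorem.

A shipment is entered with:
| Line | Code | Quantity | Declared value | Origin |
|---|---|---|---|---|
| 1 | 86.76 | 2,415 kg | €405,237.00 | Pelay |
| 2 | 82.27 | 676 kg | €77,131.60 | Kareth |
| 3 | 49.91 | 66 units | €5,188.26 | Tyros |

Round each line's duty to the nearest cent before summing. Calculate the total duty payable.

Line 1 (86.76, Pelay, 2,415 kg, €405,237.00):
Base rate for 86.76 is €3.77/kg.
Additional duty on 86.76 from Pelay: +11.7% ad valorem. Applied ad valorem rate = 11.7%.
Duty = €405,237.00 × 11.7% + 2,415 × €3.77 = €56,517.28.
Line 2 (82.27, Kareth, 676 kg, €77,131.60):
Base rate for 82.27 is €4.52/kg.
Origin Kareth qualifies under the Dureth–Kareth agreement and 82.27 is covered: preferential rate Free applies instead.
The additional-duty order on 82.27 targets Pelay, not Kareth; it does not apply.
Duty = €77,131.60 × 0% = €0.00.
Line 3 (49.91, Tyros, 66 units, €5,188.26):
Base rate for 49.91 is 14.5%.
Duty = €5,188.26 × 14.5% = €752.30.
Total = €56,517.28 + €0.00 + €752.30 = €57,269.58.

€57,269.58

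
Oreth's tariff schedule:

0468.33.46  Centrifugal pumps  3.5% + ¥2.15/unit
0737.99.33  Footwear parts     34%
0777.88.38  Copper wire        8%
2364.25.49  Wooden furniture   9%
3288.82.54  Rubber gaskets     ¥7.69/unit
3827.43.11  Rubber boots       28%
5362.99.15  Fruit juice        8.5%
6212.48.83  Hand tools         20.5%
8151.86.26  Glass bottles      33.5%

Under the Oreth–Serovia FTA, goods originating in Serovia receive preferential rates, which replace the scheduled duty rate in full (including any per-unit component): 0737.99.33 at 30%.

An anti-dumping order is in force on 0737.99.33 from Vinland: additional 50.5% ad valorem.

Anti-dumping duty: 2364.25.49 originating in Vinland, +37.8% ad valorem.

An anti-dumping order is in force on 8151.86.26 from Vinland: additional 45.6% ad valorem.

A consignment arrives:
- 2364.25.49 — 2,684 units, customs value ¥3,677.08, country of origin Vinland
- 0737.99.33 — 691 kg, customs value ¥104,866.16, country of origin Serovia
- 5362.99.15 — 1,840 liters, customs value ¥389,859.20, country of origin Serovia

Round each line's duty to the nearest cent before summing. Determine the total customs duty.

¥66,318.75

Line 1 (2364.25.49, Vinland, 2,684 units, ¥3,677.08):
Base rate for 2364.25.49 is 9%.
Additional duty on 2364.25.49 from Vinland: +37.8%. Applied ad valorem rate: 9% + 37.8% = 46.8%.
Duty = ¥3,677.08 × 46.8% = ¥1,720.87.
Line 2 (0737.99.33, Serovia, 691 kg, ¥104,866.16):
Base rate for 0737.99.33 is 34%.
Origin Serovia qualifies under the Oreth–Serovia agreement and 0737.99.33 is covered: preferential rate 30% applies instead.
The additional-duty order on 0737.99.33 targets Vinland, not Serovia; it does not apply.
Duty = ¥104,866.16 × 30% = ¥31,459.85.
Line 3 (5362.99.15, Serovia, 1,840 liters, ¥389,859.20):
Base rate for 5362.99.15 is 8.5%.
Origin Serovia is the FTA partner but 5362.99.15 is not on the preference list; base rate stands.
Duty = ¥389,859.20 × 8.5% = ¥33,138.03.
Total = ¥1,720.87 + ¥31,459.85 + ¥33,138.03 = ¥66,318.75.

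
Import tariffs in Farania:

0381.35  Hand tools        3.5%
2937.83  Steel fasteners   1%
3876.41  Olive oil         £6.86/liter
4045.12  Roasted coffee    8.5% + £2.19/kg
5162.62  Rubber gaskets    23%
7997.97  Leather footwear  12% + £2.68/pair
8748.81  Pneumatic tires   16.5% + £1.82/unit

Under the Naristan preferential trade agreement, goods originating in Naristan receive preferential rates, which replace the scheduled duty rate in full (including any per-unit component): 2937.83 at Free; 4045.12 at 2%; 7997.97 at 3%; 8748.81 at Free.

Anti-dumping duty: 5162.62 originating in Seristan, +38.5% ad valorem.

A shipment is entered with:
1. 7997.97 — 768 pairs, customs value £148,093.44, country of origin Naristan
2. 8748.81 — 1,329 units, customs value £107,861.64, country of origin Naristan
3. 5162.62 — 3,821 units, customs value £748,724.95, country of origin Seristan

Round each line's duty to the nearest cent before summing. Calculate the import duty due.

Line 1 (7997.97, Naristan, 768 pairs, £148,093.44):
Base rate for 7997.97 is 12% + £2.68/pair.
Origin Naristan qualifies under the Farania–Naristan agreement and 7997.97 is covered: preferential rate 3% applies instead.
Duty = £148,093.44 × 3% = £4,442.80.
Line 2 (8748.81, Naristan, 1,329 units, £107,861.64):
Base rate for 8748.81 is 16.5% + £1.82/unit.
Origin Naristan qualifies under the Farania–Naristan agreement and 8748.81 is covered: preferential rate Free applies instead.
Duty = £107,861.64 × 0% = £0.00.
Line 3 (5162.62, Seristan, 3,821 units, £748,724.95):
Base rate for 5162.62 is 23%.
Additional duty on 5162.62 from Seristan: +38.5%. Applied ad valorem rate: 23% + 38.5% = 61.5%.
Duty = £748,724.95 × 61.5% = £460,465.84.
Total = £4,442.80 + £0.00 + £460,465.84 = £464,908.64.

£464,908.64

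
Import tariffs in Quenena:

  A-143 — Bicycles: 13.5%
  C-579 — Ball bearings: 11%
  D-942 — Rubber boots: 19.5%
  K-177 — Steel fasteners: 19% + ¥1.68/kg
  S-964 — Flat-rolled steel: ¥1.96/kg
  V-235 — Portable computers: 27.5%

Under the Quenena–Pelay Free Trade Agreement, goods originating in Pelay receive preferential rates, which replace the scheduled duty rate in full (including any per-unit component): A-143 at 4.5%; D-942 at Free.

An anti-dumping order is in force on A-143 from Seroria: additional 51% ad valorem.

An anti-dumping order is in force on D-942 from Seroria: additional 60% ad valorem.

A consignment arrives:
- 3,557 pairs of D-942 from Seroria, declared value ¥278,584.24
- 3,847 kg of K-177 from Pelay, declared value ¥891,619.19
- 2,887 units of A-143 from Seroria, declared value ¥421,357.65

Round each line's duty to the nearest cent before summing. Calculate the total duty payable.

Line 1 (D-942, Seroria, 3,557 pairs, ¥278,584.24):
Base rate for D-942 is 19.5%.
D-942 has an FTA preferential rate, but origin Seroria is not Pelay; base rate stands.
Additional duty on D-942 from Seroria: +60%. Applied ad valorem rate: 19.5% + 60% = 79.5%.
Duty = ¥278,584.24 × 79.5% = ¥221,474.47.
Line 2 (K-177, Pelay, 3,847 kg, ¥891,619.19):
Base rate for K-177 is 19% + ¥1.68/kg.
Origin Pelay is the FTA partner but K-177 is not on the preference list; base rate stands.
Duty = ¥891,619.19 × 19% + 3,847 × ¥1.68 = ¥175,870.61.
Line 3 (A-143, Seroria, 2,887 units, ¥421,357.65):
Base rate for A-143 is 13.5%.
A-143 has an FTA preferential rate, but origin Seroria is not Pelay; base rate stands.
Additional duty on A-143 from Seroria: +51%. Applied ad valorem rate: 13.5% + 51% = 64.5%.
Duty = ¥421,357.65 × 64.5% = ¥271,775.68.
Total = ¥221,474.47 + ¥175,870.61 + ¥271,775.68 = ¥669,120.76.

¥669,120.76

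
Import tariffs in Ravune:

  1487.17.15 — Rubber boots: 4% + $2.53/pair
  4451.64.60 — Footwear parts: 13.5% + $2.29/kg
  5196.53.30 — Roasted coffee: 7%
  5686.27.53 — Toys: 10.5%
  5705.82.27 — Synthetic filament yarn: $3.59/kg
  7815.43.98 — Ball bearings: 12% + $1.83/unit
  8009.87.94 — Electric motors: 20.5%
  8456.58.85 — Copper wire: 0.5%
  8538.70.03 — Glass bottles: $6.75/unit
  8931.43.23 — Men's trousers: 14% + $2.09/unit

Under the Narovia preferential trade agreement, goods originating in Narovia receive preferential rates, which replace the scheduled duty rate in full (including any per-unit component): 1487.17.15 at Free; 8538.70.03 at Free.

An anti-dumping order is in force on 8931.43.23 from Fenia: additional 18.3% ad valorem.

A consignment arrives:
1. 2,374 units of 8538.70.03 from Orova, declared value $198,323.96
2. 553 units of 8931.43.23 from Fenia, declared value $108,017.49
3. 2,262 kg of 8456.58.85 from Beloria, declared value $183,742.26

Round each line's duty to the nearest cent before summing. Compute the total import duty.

Line 1 (8538.70.03, Orova, 2,374 units, $198,323.96):
Base rate for 8538.70.03 is $6.75/unit.
8538.70.03 has an FTA preferential rate, but origin Orova is not Narovia; base rate stands.
Duty = 2,374 × $6.75 = $16,024.50.
Line 2 (8931.43.23, Fenia, 553 units, $108,017.49):
Base rate for 8931.43.23 is 14% + $2.09/unit.
Additional duty on 8931.43.23 from Fenia: +18.3%. Applied ad valorem rate: 14% + 18.3% = 32.3%.
Duty = $108,017.49 × 32.3% + 553 × $2.09 = $36,045.42.
Line 3 (8456.58.85, Beloria, 2,262 kg, $183,742.26):
Base rate for 8456.58.85 is 0.5%.
Duty = $183,742.26 × 0.5% = $918.71.
Total = $16,024.50 + $36,045.42 + $918.71 = $52,988.63.

$52,988.63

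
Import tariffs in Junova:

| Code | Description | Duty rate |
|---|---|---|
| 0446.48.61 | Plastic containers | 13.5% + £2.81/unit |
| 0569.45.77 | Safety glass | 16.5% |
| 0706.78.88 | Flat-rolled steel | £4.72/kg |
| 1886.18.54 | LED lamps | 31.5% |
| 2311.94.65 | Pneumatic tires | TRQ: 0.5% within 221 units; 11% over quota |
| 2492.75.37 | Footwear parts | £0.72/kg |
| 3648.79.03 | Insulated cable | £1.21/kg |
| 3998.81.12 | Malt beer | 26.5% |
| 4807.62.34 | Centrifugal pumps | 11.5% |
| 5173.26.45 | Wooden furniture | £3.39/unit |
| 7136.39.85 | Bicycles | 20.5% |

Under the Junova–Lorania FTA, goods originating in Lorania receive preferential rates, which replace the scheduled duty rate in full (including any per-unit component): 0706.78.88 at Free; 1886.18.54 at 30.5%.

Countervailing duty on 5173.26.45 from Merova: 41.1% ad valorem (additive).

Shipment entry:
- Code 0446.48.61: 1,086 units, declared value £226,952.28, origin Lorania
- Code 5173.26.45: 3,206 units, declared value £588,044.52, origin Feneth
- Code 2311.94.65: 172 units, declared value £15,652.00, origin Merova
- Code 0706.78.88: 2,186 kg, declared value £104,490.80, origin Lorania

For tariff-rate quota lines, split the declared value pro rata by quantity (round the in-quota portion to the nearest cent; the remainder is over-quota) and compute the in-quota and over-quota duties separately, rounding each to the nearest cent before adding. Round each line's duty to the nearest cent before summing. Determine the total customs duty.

£44,636.82

Line 1 (0446.48.61, Lorania, 1,086 units, £226,952.28):
Base rate for 0446.48.61 is 13.5% + £2.81/unit.
Origin Lorania is the FTA partner but 0446.48.61 is not on the preference list; base rate stands.
Duty = £226,952.28 × 13.5% + 1,086 × £2.81 = £33,690.22.
Line 2 (5173.26.45, Feneth, 3,206 units, £588,044.52):
Base rate for 5173.26.45 is £3.39/unit.
The additional-duty order on 5173.26.45 targets Merova, not Feneth; it does not apply.
Duty = 3,206 × £3.39 = £10,868.34.
Line 3 (2311.94.65, Merova, 172 units, £15,652.00):
Code 2311.94.65 is under a tariff-rate quota (threshold 221 units). Quantity 172 units is within the quota, so the in-quota rate 0.5% applies to the full value.
Duty = £15,652.00 × 0.5% = £78.26.
Line 4 (0706.78.88, Lorania, 2,186 kg, £104,490.80):
Base rate for 0706.78.88 is £4.72/kg.
Origin Lorania qualifies under the Junova–Lorania agreement and 0706.78.88 is covered: preferential rate Free applies instead.
Duty = £104,490.80 × 0% = £0.00.
Total = £33,690.22 + £10,868.34 + £78.26 + £0.00 = £44,636.82.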